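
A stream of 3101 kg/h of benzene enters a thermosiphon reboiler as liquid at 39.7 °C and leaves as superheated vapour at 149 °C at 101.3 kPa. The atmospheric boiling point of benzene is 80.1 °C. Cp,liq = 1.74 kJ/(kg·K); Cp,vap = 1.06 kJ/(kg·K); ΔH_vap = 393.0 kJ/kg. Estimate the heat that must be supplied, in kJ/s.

liquid 39.7→80.1 °C: 70.296 kJ/kg
vaporisation at 80.1 °C: 393 kJ/kg
vapour 80.1→149 °C: 73.034 kJ/kg
Δh = 70.296 + 393 + 73.034 = 536.33 kJ/kg
Q = ṁ·Δh = 3101 kg/h × 536.33 kJ/kg = 1.6632e+06 kJ/h
|Q| = 461.99 kW

Q = 462 kJ/s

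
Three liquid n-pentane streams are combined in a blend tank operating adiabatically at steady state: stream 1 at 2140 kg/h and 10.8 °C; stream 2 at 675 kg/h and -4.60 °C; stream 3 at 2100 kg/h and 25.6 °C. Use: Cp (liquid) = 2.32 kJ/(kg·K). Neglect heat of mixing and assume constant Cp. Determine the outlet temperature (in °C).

Energy balance with Q = 0: Σ ṁᵢCp,ᵢ(T_out − Tᵢ) = 0
T_out = Σ ṁᵢCp,ᵢTᵢ / Σ ṁᵢCp,ᵢ
      = 171140 / 11403 = 15.009 °C

T_out = 15.0 °C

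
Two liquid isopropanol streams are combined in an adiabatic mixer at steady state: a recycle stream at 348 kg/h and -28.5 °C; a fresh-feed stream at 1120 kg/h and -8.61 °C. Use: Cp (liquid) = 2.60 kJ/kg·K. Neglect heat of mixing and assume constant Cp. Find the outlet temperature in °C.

Energy balance with Q = 0: Σ ṁᵢCp,ᵢ(T_out − Tᵢ) = 0
T_out = Σ ṁᵢCp,ᵢTᵢ / Σ ṁᵢCp,ᵢ
      = -50859 / 3816.8 = -13.325 °C

T_out = -13.3 °C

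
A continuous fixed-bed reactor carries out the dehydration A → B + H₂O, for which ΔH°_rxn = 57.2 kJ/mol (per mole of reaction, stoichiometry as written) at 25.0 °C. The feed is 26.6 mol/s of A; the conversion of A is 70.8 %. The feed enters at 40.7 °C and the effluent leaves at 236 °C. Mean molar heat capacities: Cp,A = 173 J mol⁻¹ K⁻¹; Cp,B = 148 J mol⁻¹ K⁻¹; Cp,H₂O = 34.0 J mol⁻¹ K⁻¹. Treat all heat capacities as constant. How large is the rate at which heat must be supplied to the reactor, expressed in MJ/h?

Extent of reaction ξ = 0.708 × 26.6 = 18.833 mol/s
Reaction term: ξ·ΔH°_rxn = 18.833 × 57.2 = 1077.2 kJ/s
Sensible, feed 40.7→25 °C: -72.248 kJ/s
Outlet flows (mol/s): A 7.7672, B 18.833, H₂O 18.833
Sensible, products 25→236 °C: 1006.7 kJ/s
Q = ΔH = 2011.7 kJ/s = 2011.7 kW
Heat supplied = 7242.2 MJ/h

Q_in = 7240 MJ/h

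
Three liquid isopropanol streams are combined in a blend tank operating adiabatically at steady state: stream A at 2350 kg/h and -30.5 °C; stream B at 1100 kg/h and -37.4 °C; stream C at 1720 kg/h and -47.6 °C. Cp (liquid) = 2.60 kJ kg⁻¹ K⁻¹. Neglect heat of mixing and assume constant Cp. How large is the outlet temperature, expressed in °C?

Energy balance with Q = 0: Σ ṁᵢCp,ᵢ(T_out − Tᵢ) = 0
Σ ṁᵢCp,ᵢTᵢ = 2350×2.60×-30.5 + 1100×2.60×-37.4 + 1720×2.60×-47.6 = -506190
Σ ṁᵢCp,ᵢ = 2350×2.60 + 1100×2.60 + 1720×2.60 = 13442
T_out = -506190 / 13442 = -37.657 °C

T_out = -37.7 °C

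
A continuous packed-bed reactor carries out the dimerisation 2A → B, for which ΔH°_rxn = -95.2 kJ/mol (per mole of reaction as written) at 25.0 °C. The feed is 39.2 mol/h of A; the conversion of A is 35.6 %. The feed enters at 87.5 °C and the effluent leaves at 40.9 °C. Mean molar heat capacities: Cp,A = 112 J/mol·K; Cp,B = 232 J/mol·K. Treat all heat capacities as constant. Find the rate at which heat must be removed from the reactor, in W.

Extent of reaction ξ = 0.356 × 39.2 / 2 = 6.9776 mol/h
Reaction term: ξ·ΔH°_rxn = 6.9776 × -95.2 = -664.27 kJ/h
Sensible, feed 87.5→25 °C: -274.4 kJ/h
Outlet flows (mol/h): A 25.245, B 6.9776
Sensible, products 25→40.9 °C: 70.695 kJ/h
Q = ΔH = -867.97 kJ/h = -0.2411 kW
Heat removed = 241.1 W

Q_out = 241 W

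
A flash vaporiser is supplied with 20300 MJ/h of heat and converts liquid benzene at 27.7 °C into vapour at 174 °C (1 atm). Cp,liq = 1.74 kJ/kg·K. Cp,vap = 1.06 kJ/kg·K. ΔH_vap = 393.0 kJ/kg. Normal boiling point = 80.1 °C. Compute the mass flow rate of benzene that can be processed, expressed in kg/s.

ṁ = 9.66 kg/s

Δh = 1.74×(80.1−27.7) + 393.0 + 1.06×(174−80.1) = 583.71 kJ/kg
Q = 20300 MJ/h = 5638.9 kJ/s = 5638.9 kJ/s
ṁ = Q/Δh = 5638.9 / 583.71 = 9.6604 kg/s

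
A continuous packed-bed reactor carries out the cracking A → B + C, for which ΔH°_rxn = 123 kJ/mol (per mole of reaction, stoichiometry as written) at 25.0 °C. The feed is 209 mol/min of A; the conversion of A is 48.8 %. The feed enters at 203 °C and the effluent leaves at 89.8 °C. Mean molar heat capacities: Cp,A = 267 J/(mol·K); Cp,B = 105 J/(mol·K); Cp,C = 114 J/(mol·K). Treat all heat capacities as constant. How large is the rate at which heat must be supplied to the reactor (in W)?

Q_in = 98500 W

Extent of reaction ξ = 0.488 × 209 = 101.99 mol/min
Reaction term: ξ·ΔH°_rxn = 101.99 × 123 = 12545 kJ/min
Sensible, feed 203→25 °C: -9932.9 kJ/min
Outlet flows (mol/min): A 107.01, B 101.99, C 101.99
Sensible, products 25→89.8 °C: 3298.8 kJ/min
Q = ΔH = 5910.9 kJ/min = 98.515 kW
Heat supplied = 98515 W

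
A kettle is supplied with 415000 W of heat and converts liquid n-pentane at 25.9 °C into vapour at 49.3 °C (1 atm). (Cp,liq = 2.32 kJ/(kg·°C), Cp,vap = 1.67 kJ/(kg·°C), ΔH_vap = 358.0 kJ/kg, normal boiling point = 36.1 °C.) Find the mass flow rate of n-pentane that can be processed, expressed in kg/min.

Δh = 2.32×(36.1−25.9) + 358.0 + 1.67×(49.3−36.1) = 403.71 kJ/kg
Q = 415000 W = 415 kJ/s = 24900 kJ/min
ṁ = Q/Δh = 24900 / 403.71 = 61.678 kg/min

ṁ = 61.7 kg/min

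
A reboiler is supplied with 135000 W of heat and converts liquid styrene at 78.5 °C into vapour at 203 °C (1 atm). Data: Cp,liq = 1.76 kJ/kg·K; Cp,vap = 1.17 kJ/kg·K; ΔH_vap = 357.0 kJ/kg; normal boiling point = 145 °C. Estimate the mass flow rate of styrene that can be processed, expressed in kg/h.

ṁ = 897 kg/h

Δh = 1.76×(145−78.5) + 357.0 + 1.17×(203−145) = 541.9 kJ/kg
Q = 135000 W = 135 kJ/s = 486000 kJ/h
ṁ = Q/Δh = 486000 / 541.9 = 896.84 kg/h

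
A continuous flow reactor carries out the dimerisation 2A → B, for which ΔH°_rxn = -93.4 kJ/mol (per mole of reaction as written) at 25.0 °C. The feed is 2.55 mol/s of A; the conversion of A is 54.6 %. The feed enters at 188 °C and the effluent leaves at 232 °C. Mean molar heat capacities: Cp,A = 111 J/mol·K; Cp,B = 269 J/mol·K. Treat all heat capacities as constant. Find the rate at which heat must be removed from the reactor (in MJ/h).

Q_out = 165 MJ/h

Extent of reaction ξ = 0.546 × 2.55 / 2 = 0.69615 mol/s
Reaction term: ξ·ΔH°_rxn = 0.69615 × -93.4 = -65.02 kJ/s
Sensible, feed 188→25 °C: -46.137 kJ/s
Outlet flows (mol/s): A 1.1577, B 0.69615
Sensible, products 25→232 °C: 65.364 kJ/s
Q = ΔH = -45.793 kJ/s = -45.793 kW
Heat removed = 164.86 MJ/h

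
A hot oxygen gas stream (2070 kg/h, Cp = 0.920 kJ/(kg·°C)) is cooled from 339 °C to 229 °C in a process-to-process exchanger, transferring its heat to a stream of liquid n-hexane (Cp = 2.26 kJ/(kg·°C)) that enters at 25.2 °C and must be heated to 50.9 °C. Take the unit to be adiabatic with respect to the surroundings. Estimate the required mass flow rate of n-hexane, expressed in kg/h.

ṁ_c = 3610 kg/h

Heat released by hot stream: Q = 2070 × 0.920 × (339 − 229) = 209480 kJ/h
Energy balance on cold side (adiabatic exchanger): Q = ṁ_c·Cp_c·(T_c,out − T_c,in)
ṁ_c = 209480 / [2.26 × (50.9 − 25.2)] = 3606.7 kg/h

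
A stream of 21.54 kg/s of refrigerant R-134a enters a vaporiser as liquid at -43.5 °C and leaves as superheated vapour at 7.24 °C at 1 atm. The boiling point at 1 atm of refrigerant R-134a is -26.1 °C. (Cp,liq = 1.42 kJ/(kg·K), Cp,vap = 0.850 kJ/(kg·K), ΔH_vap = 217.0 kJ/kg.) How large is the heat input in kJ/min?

Q = 349000 kJ/min

liquid -43.5→-26.1 °C: 24.708 kJ/kg
vaporisation at -26.1 °C: 217 kJ/kg
vapour -26.1→7.24 °C: 28.339 kJ/kg
Δh = 24.708 + 217 + 28.339 = 270.05 kJ/kg
Q = ṁ·Δh = 21.54 kg/s × 270.05 kJ/kg = 5816.8 kJ/s
|Q| = 5816.8 kW = 349010 kJ/min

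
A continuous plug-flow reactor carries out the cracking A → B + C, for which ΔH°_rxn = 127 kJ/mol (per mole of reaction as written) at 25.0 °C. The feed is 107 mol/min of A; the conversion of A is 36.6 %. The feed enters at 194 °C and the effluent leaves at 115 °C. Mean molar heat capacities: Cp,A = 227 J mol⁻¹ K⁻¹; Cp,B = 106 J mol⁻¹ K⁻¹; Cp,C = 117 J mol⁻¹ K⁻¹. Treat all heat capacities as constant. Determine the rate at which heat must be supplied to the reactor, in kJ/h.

Extent of reaction ξ = 0.366 × 107 = 39.162 mol/min
Reaction term: ξ·ΔH°_rxn = 39.162 × 127 = 4973.6 kJ/min
Sensible, feed 194→25 °C: -4104.8 kJ/min
Outlet flows (mol/min): A 67.838, B 39.162, C 39.162
Sensible, products 25→115 °C: 2171.9 kJ/min
Q = ΔH = 3040.6 kJ/min = 50.677 kW
Heat supplied = 182440 kJ/h

Q_in = 182000 kJ/h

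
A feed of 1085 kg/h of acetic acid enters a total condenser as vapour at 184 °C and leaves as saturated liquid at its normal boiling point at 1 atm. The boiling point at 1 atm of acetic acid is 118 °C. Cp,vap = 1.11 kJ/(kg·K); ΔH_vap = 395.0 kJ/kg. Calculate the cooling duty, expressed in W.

vapour 184→118 °C: -73.26 kJ/kg
condensation at 118 °C: -395 kJ/kg
Δh = -73.26 + -395 = -468.26 kJ/kg
Q = ṁ·Δh = 1085 kg/h × -468.26 kJ/kg = -508060 kJ/h
|Q| = 141.13 kW = 141130 W

Q_c = 141000 W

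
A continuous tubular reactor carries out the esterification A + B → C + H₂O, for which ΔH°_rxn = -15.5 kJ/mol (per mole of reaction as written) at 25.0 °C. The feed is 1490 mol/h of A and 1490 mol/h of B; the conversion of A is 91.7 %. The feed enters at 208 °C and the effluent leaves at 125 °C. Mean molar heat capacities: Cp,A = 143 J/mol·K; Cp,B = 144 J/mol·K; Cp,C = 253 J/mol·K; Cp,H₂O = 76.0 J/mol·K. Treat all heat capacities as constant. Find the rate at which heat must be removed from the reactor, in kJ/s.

Extent of reaction ξ = 0.917 × 1490 = 1366.3 mol/h
Reaction term: ξ·ΔH°_rxn = 1366.3 × -15.5 = -21178 kJ/h
Sensible, feed 208→25 °C: -78256 kJ/h
Outlet flows (mol/h): A 123.67, B 123.67, C 1366.3, H₂O 1366.3
Sensible, products 25→125 °C: 48502 kJ/h
Q = ΔH = -50933 kJ/h = -14.148 kW
Heat removed = 14.148 kJ/s

Q_out = 14.1 kJ/s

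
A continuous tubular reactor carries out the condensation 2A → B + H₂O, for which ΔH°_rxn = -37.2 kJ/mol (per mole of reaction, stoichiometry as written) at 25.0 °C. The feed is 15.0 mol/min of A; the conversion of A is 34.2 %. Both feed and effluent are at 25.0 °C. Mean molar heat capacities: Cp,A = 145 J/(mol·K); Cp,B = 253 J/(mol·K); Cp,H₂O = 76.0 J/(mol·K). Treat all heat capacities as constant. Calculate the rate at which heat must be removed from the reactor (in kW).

Extent of reaction ξ = 0.342 × 15.0 / 2 = 2.565 mol/min
Reaction term: ξ·ΔH°_rxn = 2.565 × -37.2 = -95.418 kJ/min
Q = ΔH = -95.418 kJ/min = -1.5903 kW
Heat removed = 1.5903 kW

Q_out = 1.59 kW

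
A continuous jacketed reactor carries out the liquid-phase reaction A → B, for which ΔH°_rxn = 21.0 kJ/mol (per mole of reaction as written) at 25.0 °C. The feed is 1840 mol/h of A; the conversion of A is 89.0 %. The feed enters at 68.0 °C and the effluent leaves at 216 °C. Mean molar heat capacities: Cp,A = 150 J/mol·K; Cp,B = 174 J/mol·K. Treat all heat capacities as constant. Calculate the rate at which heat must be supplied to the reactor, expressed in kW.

Q_in = 23.0 kW

Extent of reaction ξ = 0.890 × 1840 = 1637.6 mol/h
Reaction term: ξ·ΔH°_rxn = 1637.6 × 21.0 = 34390 kJ/h
Sensible, feed 68.0→25 °C: -11868 kJ/h
Outlet flows (mol/h): A 202.4, B 1637.6
Sensible, products 25→216 °C: 60223 kJ/h
Q = ΔH = 82744 kJ/h = 22.985 kW
Heat supplied = 22.985 kW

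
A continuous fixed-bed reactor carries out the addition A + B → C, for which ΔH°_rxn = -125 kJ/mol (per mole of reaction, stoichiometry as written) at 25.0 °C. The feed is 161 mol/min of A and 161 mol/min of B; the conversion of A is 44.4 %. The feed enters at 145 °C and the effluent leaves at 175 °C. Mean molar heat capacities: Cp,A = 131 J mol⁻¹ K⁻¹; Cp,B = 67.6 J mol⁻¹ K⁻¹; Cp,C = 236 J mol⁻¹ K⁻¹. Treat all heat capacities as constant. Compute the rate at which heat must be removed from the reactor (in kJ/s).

Q_out = 126 kJ/s

Extent of reaction ξ = 0.444 × 161 = 71.484 mol/min
Reaction term: ξ·ΔH°_rxn = 71.484 × -125 = -8935.5 kJ/min
Sensible, feed 145→25 °C: -3837 kJ/min
Outlet flows (mol/min): A 89.516, B 89.516, C 71.484
Sensible, products 25→175 °C: 5197.2 kJ/min
Q = ΔH = -7575.2 kJ/min = -126.25 kW
Heat removed = 126.25 kJ/s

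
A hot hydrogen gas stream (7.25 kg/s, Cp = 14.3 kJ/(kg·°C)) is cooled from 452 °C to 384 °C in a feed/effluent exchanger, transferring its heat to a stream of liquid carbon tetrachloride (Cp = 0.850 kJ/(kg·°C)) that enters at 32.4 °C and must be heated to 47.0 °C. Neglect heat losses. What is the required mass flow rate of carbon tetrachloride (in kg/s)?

Heat released by hot stream: Q = 7.25 × 14.3 × (452 − 384) = 7049.9 kJ/s
Energy balance on cold side (adiabatic exchanger): Q = ṁ_c·Cp_c·(T_c,out − T_c,in)
ṁ_c = 7049.9 / [0.850 × (47.0 − 32.4)] = 568.08 kg/s

ṁ_c = 568 kg/s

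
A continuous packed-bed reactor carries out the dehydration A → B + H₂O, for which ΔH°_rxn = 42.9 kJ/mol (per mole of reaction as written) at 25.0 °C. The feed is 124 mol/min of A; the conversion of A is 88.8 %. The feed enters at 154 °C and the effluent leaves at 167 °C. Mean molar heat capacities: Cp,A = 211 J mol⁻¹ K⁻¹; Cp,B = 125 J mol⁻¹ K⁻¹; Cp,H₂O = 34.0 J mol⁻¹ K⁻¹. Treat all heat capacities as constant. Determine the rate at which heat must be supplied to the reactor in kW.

Extent of reaction ξ = 0.888 × 124 = 110.11 mol/min
Reaction term: ξ·ΔH°_rxn = 110.11 × 42.9 = 4723.8 kJ/min
Sensible, feed 154→25 °C: -3375.2 kJ/min
Outlet flows (mol/min): A 13.888, B 110.11, H₂O 110.11
Sensible, products 25→167 °C: 2902.2 kJ/min
Q = ΔH = 4250.9 kJ/min = 70.848 kW
Heat supplied = 70.848 kW

Q_in = 70.8 kW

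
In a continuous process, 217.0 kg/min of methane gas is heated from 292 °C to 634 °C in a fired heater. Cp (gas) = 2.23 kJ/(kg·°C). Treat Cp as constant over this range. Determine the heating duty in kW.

Q = 2760 kW

Q = ṁ·Cp·ΔT = 217.0 × 2.23 × (634 − 292) = 165500 kJ/min
Converting: 165500 / 60 s = 2758.3 kW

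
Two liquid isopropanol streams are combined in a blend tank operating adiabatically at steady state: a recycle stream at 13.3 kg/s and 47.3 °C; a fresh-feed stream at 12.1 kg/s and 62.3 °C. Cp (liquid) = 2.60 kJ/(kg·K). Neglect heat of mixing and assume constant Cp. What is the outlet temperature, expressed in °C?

T_out = 54.4 °C

No heat crosses the boundary, so H_out = H_in.
T_out = Σ ṁᵢCp,ᵢTᵢ / Σ ṁᵢCp,ᵢ
      = 3595.6 / 66.04 = 54.446 °C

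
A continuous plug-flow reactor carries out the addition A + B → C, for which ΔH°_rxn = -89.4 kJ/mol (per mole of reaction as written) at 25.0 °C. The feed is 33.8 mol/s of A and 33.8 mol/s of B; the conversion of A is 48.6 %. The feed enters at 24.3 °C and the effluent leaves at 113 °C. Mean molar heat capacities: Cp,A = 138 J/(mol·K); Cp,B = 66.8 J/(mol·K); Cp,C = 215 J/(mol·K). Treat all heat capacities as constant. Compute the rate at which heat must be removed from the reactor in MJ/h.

Extent of reaction ξ = 0.486 × 33.8 = 16.427 mol/s
Reaction term: ξ·ΔH°_rxn = 16.427 × -89.4 = -1468.6 kJ/s
Sensible, feed 24.3→25 °C: 4.8456 kJ/s
Outlet flows (mol/s): A 17.373, B 17.373, C 16.427
Sensible, products 25→113 °C: 623.9 kJ/s
Q = ΔH = -839.81 kJ/s = -839.81 kW
Heat removed = 3023.3 MJ/h

Q_out = 3020 MJ/h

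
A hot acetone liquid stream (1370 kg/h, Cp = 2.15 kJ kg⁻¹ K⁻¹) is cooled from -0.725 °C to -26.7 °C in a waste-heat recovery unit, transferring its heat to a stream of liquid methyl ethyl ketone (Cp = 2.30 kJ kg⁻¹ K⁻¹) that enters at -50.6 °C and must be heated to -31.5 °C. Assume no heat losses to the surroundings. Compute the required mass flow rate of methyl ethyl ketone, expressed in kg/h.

ṁ_c = 1740 kg/h

Heat released by hot stream: Q = 1370 × 2.15 × (-0.725 − -26.7) = 76509 kJ/h
Energy balance on cold side (adiabatic exchanger): Q = ṁ_c·Cp_c·(T_c,out − T_c,in)
ṁ_c = 76509 / [2.30 × (-31.5 − -50.6)] = 1741.6 kg/h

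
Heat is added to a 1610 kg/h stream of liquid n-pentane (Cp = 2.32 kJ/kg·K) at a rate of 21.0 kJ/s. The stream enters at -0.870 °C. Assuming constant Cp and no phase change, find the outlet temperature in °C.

T_out = 19.4 °C

Q = 21.0 kJ/s = 75600 kJ/h
ΔT = Q/(ṁ·Cp) = 75600/(1610×2.32) = 20.24 K
T_out = -0.870 + 20.24 = 19.37 °C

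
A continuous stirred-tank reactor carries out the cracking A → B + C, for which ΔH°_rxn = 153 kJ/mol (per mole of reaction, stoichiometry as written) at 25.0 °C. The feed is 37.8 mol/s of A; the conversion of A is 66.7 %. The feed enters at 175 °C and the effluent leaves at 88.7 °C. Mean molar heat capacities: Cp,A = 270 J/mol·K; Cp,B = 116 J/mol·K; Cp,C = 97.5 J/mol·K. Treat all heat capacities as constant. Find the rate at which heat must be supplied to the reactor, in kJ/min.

Q_in = 173000 kJ/min

Extent of reaction ξ = 0.667 × 37.8 = 25.213 mol/s
Reaction term: ξ·ΔH°_rxn = 25.213 × 153 = 3857.5 kJ/s
Sensible, feed 175→25 °C: -1530.9 kJ/s
Outlet flows (mol/s): A 12.587, B 25.213, C 25.213
Sensible, products 25→88.7 °C: 559.38 kJ/s
Q = ΔH = 2886 kJ/s = 2886 kW
Heat supplied = 173160 kJ/min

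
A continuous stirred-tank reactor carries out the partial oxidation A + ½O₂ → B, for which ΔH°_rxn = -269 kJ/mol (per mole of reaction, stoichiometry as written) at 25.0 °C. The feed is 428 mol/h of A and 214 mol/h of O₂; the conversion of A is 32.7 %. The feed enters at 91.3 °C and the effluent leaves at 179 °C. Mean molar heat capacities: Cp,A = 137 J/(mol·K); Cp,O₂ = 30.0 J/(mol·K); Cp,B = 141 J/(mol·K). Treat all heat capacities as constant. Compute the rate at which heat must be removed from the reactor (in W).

Q_out = 8940 W

Extent of reaction ξ = 0.327 × 428 = 139.96 mol/h
Reaction term: ξ·ΔH°_rxn = 139.96 × -269 = -37648 kJ/h
Sensible, feed 91.3→25 °C: -4313.2 kJ/h
Outlet flows (mol/h): A 288.04, O₂ 144.02, B 139.96
Sensible, products 25→179 °C: 9781.5 kJ/h
Q = ΔH = -32180 kJ/h = -8.9388 kW
Heat removed = 8938.8 W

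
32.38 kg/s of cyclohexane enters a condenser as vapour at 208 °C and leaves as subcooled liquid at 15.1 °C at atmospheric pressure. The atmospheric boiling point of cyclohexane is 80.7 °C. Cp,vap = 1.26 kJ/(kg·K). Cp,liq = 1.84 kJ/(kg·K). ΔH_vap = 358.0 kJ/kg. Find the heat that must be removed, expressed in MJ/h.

Q_c = 74500 MJ/h

vapour 208→80.7 °C: -160.4 kJ/kg
condensation at 80.7 °C: -358 kJ/kg
liquid 80.7→15.1 °C: -120.7 kJ/kg
Δh = -160.4 + -358 + -120.7 = -639.1 kJ/kg
Q = ṁ·Δh = 32.38 kg/s × -639.1 kJ/kg = -20694 kJ/s
|Q| = 20694 kW = 74499 MJ/h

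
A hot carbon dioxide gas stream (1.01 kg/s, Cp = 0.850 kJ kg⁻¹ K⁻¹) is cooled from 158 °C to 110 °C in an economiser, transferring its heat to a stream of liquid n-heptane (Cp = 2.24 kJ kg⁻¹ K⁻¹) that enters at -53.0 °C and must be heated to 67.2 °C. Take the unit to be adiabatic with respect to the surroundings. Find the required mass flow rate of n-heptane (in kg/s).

Heat released by hot stream: Q = 1.01 × 0.850 × (158 − 110) = 41.208 kJ/s
Energy balance on cold side (adiabatic exchanger): Q = ṁ_c·Cp_c·(T_c,out − T_c,in)
ṁ_c = 41.208 / [2.24 × (67.2 − -53.0)] = 0.15305 kg/s

ṁ_c = 0.153 kg/s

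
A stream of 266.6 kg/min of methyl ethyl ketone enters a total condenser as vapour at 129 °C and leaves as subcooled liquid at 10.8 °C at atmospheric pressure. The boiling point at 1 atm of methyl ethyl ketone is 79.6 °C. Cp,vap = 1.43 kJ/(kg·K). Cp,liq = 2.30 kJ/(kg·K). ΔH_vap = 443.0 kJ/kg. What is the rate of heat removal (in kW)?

vapour 129→79.6 °C: -70.642 kJ/kg
condensation at 79.6 °C: -443 kJ/kg
liquid 79.6→10.8 °C: -158.24 kJ/kg
Δh = -70.642 + -443 + -158.24 = -671.88 kJ/kg
Q = ṁ·Δh = 266.6 kg/min × -671.88 kJ/kg = -179120 kJ/min
|Q| = 2985.4 kW

Q_c = 2990 kW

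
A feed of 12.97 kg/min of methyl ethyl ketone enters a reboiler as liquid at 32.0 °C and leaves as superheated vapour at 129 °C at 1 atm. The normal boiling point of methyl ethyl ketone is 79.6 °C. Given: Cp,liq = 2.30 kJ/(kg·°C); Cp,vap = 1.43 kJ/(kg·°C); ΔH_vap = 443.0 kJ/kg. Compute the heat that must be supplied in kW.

Q = 135 kW

liquid 32.0→79.6 °C: 109.48 kJ/kg
vaporisation at 79.6 °C: 443 kJ/kg
vapour 79.6→129 °C: 70.642 kJ/kg
Δh = 109.48 + 443 + 70.642 = 623.12 kJ/kg
Q = ṁ·Δh = 12.97 kg/min × 623.12 kJ/kg = 8081.9 kJ/min
|Q| = 134.7 kW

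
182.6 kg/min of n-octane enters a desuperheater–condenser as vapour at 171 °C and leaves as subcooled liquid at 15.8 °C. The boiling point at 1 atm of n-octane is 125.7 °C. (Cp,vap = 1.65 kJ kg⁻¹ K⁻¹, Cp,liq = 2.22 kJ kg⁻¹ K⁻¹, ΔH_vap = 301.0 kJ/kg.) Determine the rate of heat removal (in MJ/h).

Q_c = 6790 MJ/h

vapour 171→125.7 °C: -74.745 kJ/kg
condensation at 125.7 °C: -301 kJ/kg
liquid 125.7→15.8 °C: -243.98 kJ/kg
Δh = -74.745 + -301 + -243.98 = -619.72 kJ/kg
Q = ṁ·Δh = 182.6 kg/min × -619.72 kJ/kg = -113160 kJ/min
|Q| = 1886 kW = 6789.7 MJ/h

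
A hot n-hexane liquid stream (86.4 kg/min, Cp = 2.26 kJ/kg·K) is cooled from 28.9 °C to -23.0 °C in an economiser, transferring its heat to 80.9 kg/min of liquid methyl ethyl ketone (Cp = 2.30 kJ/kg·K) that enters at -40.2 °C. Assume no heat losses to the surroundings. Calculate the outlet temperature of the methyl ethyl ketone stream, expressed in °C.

Heat released by hot stream: Q = 86.4 × 2.26 × (28.9 − -23.0) = 10134 kJ/min
Energy balance on cold side (adiabatic exchanger): Q = ṁ_c·Cp_c·(T_c,out − T_c,in)
T_c,out = -40.2 + 10134/(80.9 × 2.30) = 14.264 °C

T_c,out = 14.3 °C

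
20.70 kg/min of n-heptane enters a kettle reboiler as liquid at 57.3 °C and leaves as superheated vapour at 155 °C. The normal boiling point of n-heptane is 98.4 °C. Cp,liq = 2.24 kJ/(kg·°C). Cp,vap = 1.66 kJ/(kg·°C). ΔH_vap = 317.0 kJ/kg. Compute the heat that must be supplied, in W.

Q = 174000 W

liquid 57.3→98.4 °C: 92.064 kJ/kg
vaporisation at 98.4 °C: 317 kJ/kg
vapour 98.4→155 °C: 93.956 kJ/kg
Δh = 92.064 + 317 + 93.956 = 503.02 kJ/kg
Q = ṁ·Δh = 20.70 kg/min × 503.02 kJ/kg = 10413 kJ/min
|Q| = 173.54 kW = 173540 W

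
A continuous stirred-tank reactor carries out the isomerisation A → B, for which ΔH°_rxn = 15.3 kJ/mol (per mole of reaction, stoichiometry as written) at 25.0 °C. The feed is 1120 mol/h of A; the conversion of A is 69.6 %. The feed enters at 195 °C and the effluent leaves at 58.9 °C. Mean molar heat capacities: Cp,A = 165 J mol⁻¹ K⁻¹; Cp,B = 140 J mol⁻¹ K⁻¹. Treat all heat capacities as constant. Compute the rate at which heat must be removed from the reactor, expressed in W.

Extent of reaction ξ = 0.696 × 1120 = 779.52 mol/h
Reaction term: ξ·ΔH°_rxn = 779.52 × 15.3 = 11927 kJ/h
Sensible, feed 195→25 °C: -31416 kJ/h
Outlet flows (mol/h): A 340.48, B 779.52
Sensible, products 25→58.9 °C: 5604.1 kJ/h
Q = ΔH = -13885 kJ/h = -3.857 kW
Heat removed = 3857 W

Q_out = 3860 W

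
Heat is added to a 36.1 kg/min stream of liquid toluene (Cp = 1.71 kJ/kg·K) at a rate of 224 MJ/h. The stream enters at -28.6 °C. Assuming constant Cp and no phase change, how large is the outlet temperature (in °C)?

T_out = 31.9 °C

Q = 224 MJ/h = 3733.3 kJ/min
ΔT = Q/(ṁ·Cp) = 3733.3/(36.1×1.71) = 60.477 K
T_out = -28.6 + 60.477 = 31.877 °C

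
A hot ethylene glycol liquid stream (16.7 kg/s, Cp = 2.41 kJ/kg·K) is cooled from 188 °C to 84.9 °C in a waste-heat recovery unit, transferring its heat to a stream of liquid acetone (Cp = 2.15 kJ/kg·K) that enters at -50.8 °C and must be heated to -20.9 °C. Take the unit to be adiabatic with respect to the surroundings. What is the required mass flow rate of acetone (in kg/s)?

ṁ_c = 64.5 kg/s

Heat released by hot stream: Q = 16.7 × 2.41 × (188 − 84.9) = 4149.5 kJ/s
Energy balance on cold side (adiabatic exchanger): Q = ṁ_c·Cp_c·(T_c,out − T_c,in)
ṁ_c = 4149.5 / [2.15 × (-20.9 − -50.8)] = 64.548 kg/s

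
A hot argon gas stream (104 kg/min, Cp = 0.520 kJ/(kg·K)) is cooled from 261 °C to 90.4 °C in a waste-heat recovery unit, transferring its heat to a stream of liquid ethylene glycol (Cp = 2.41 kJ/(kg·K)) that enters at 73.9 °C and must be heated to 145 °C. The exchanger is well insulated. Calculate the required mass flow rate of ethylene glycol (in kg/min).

Heat released by hot stream: Q = 104 × 0.520 × (261 − 90.4) = 9226 kJ/min
Energy balance on cold side (adiabatic exchanger): Q = ṁ_c·Cp_c·(T_c,out − T_c,in)
ṁ_c = 9226 / [2.41 × (145 − 73.9)] = 53.843 kg/min

ṁ_c = 53.8 kg/min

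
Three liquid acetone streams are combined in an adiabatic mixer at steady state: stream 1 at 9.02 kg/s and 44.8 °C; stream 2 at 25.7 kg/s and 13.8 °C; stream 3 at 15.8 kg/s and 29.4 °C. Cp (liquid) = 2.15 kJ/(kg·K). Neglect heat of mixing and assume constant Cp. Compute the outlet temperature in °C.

T_out = 24.2 °C

Adiabatic, steady state ⇒ Σ ṁᵢCp,ᵢ(T_out − Tᵢ) = 0
Σ ṁᵢCp,ᵢTᵢ = 9.02×2.15×44.8 + 25.7×2.15×13.8 + 15.8×2.15×29.4 = 2630
Σ ṁᵢCp,ᵢ = 9.02×2.15 + 25.7×2.15 + 15.8×2.15 = 108.62
T_out = 2630 / 108.62 = 24.214 °C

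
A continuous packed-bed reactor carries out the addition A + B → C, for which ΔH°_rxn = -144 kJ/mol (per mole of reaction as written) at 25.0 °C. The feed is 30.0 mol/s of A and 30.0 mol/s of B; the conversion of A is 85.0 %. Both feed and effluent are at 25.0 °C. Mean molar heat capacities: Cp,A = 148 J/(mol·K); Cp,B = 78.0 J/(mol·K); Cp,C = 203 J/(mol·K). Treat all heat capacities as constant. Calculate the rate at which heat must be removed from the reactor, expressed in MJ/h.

Q_out = 13200 MJ/h

Extent of reaction ξ = 0.850 × 30.0 = 25.5 mol/s
Reaction term: ξ·ΔH°_rxn = 25.5 × -144 = -3672 kJ/s
Q = ΔH = -3672 kJ/s = -3672 kW
Heat removed = 13219 MJ/h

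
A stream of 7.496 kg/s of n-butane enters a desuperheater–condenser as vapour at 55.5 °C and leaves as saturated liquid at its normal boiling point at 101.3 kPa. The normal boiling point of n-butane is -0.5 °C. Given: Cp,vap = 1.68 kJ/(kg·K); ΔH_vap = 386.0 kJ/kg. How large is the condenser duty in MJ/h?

Q_c = 13000 MJ/h

vapour 55.5→-0.5 °C: -94.08 kJ/kg
condensation at -0.5 °C: -386 kJ/kg
Δh = -94.08 + -386 = -480.08 kJ/kg
Q = ṁ·Δh = 7.496 kg/s × -480.08 kJ/kg = -3598.7 kJ/s
|Q| = 3598.7 kW = 12955 MJ/h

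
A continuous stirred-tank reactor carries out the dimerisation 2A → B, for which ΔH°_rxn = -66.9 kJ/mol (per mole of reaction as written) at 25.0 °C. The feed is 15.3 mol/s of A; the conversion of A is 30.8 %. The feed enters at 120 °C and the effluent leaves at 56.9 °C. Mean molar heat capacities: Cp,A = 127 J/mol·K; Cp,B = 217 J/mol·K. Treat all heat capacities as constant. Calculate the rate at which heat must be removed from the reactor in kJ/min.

Q_out = 17000 kJ/min

Extent of reaction ξ = 0.308 × 15.3 / 2 = 2.3562 mol/s
Reaction term: ξ·ΔH°_rxn = 2.3562 × -66.9 = -157.63 kJ/s
Sensible, feed 120→25 °C: -184.59 kJ/s
Outlet flows (mol/s): A 10.588, B 2.3562
Sensible, products 25→56.9 °C: 59.204 kJ/s
Q = ΔH = -283.02 kJ/s = -283.02 kW
Heat removed = 16981 kJ/min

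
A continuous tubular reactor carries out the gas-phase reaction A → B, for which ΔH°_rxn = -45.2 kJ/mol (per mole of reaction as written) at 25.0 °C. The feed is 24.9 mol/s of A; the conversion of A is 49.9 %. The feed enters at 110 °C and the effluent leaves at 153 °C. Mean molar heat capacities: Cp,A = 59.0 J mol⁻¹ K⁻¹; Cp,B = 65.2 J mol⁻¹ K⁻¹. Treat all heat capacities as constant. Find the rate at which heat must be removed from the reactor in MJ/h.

Extent of reaction ξ = 0.499 × 24.9 = 12.425 mol/s
Reaction term: ξ·ΔH°_rxn = 12.425 × -45.2 = -561.61 kJ/s
Sensible, feed 110→25 °C: -124.87 kJ/s
Outlet flows (mol/s): A 12.475, B 12.425
Sensible, products 25→153 °C: 197.91 kJ/s
Q = ΔH = -488.58 kJ/s = -488.58 kW
Heat removed = 1758.9 MJ/h

Q_out = 1760 MJ/h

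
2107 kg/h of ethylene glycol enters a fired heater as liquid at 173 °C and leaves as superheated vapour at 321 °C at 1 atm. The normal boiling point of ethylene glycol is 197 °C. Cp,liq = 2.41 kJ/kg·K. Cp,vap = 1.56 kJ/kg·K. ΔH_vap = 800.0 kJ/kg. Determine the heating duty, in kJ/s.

Q = 615 kJ/s

liquid 173→197 °C: 57.84 kJ/kg
vaporisation at 197 °C: 800 kJ/kg
vapour 197→321 °C: 193.44 kJ/kg
Δh = 57.84 + 800 + 193.44 = 1051.3 kJ/kg
Q = ṁ·Δh = 2107 kg/h × 1051.3 kJ/kg = 2.215e+06 kJ/h
|Q| = 615.29 kW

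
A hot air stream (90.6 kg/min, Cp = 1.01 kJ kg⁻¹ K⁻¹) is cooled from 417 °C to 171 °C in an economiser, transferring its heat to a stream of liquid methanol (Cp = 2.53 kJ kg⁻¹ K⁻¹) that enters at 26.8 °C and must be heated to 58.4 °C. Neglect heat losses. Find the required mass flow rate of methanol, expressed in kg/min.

Heat released by hot stream: Q = 90.6 × 1.01 × (417 − 171) = 22510 kJ/min
Energy balance on cold side (adiabatic exchanger): Q = ṁ_c·Cp_c·(T_c,out − T_c,in)
ṁ_c = 22510 / [2.53 × (58.4 − 26.8)] = 281.56 kg/min

ṁ_c = 282 kg/min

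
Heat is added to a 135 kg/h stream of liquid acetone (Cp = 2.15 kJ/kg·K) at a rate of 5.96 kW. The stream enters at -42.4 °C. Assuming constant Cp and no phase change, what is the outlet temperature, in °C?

T_out = 31.5 °C

Q = 5.96 kW = 21456 kJ/h
ΔT = Q/(ṁ·Cp) = 21456/(135×2.15) = 73.922 K
T_out = -42.4 + 73.922 = 31.522 °C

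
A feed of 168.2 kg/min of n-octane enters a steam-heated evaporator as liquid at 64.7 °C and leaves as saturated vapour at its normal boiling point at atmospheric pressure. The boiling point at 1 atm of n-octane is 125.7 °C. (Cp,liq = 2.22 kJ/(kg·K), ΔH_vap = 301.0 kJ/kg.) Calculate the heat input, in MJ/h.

Q = 4400 MJ/h

liquid 64.7→125.7 °C: 135.42 kJ/kg
vaporisation at 125.7 °C: 301 kJ/kg
Δh = 135.42 + 301 = 436.42 kJ/kg
Q = ṁ·Δh = 168.2 kg/min × 436.42 kJ/kg = 73406 kJ/min
|Q| = 1223.4 kW = 4404.4 MJ/h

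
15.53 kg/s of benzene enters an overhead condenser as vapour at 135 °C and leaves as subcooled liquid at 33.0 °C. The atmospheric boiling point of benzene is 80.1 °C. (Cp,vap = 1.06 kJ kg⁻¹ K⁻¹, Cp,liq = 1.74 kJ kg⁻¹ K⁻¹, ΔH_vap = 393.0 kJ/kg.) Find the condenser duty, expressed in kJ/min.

Q_c = 497000 kJ/min

vapour 135→80.1 °C: -58.194 kJ/kg
condensation at 80.1 °C: -393 kJ/kg
liquid 80.1→33.0 °C: -81.954 kJ/kg
Δh = -58.194 + -393 + -81.954 = -533.15 kJ/kg
Q = ṁ·Δh = 15.53 kg/s × -533.15 kJ/kg = -8279.8 kJ/s
|Q| = 8279.8 kW = 496790 kJ/min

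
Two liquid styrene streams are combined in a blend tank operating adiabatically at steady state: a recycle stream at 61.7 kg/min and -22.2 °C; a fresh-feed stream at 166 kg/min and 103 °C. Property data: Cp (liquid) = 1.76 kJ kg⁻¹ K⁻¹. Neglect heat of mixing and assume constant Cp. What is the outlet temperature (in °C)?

T_out = 69.1 °C

No heat crosses the boundary, so H_out = H_in.
T_out = Σ ṁᵢCp,ᵢTᵢ / Σ ṁᵢCp,ᵢ
      = 27682 / 400.75 = 69.074 °C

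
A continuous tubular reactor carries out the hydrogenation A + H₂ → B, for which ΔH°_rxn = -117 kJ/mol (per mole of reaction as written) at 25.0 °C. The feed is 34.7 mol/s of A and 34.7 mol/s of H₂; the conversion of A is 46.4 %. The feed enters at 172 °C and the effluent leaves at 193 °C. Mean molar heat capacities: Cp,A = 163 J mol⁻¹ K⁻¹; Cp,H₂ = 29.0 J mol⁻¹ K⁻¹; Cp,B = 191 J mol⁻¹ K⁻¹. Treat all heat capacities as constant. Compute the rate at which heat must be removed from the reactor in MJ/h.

Q_out = 6290 MJ/h

Extent of reaction ξ = 0.464 × 34.7 = 16.101 mol/s
Reaction term: ξ·ΔH°_rxn = 16.101 × -117 = -1883.8 kJ/s
Sensible, feed 172→25 °C: -979.37 kJ/s
Outlet flows (mol/s): A 18.599, H₂ 18.599, B 16.101
Sensible, products 25→193 °C: 1116.6 kJ/s
Q = ΔH = -1746.6 kJ/s = -1746.6 kW
Heat removed = 6287.7 MJ/h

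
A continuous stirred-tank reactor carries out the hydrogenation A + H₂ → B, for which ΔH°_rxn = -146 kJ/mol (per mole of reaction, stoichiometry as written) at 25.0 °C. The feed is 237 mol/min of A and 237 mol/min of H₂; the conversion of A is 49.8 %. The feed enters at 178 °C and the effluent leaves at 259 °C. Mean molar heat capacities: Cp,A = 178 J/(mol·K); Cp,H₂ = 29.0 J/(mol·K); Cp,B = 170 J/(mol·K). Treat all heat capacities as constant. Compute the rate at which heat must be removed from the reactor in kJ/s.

Q_out = 238 kJ/s

Extent of reaction ξ = 0.498 × 237 = 118.03 mol/min
Reaction term: ξ·ΔH°_rxn = 118.03 × -146 = -17232 kJ/min
Sensible, feed 178→25 °C: -7506 kJ/min
Outlet flows (mol/min): A 118.97, H₂ 118.97, B 118.03
Sensible, products 25→259 °C: 10458 kJ/min
Q = ΔH = -14280 kJ/min = -238 kW
Heat removed = 238 kJ/s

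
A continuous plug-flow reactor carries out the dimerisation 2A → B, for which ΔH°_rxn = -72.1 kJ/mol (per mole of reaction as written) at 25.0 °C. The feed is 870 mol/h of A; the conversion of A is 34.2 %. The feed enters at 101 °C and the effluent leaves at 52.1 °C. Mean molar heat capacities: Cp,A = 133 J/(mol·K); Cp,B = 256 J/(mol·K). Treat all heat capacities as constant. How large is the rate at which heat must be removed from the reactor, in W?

Extent of reaction ξ = 0.342 × 870 / 2 = 148.77 mol/h
Reaction term: ξ·ΔH°_rxn = 148.77 × -72.1 = -10726 kJ/h
Sensible, feed 101→25 °C: -8794 kJ/h
Outlet flows (mol/h): A 572.46, B 148.77
Sensible, products 25→52.1 °C: 3095.4 kJ/h
Q = ΔH = -16425 kJ/h = -4.5625 kW
Heat removed = 4562.5 W

Q_out = 4560 W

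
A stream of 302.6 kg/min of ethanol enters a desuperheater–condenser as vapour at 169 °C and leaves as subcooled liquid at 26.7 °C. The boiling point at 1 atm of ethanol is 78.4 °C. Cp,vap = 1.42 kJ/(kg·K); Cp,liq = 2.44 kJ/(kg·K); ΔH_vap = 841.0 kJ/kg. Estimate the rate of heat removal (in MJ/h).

Q_c = 19900 MJ/h

vapour 169→78.4 °C: -128.65 kJ/kg
condensation at 78.4 °C: -841 kJ/kg
liquid 78.4→26.7 °C: -126.15 kJ/kg
Δh = -128.65 + -841 + -126.15 = -1095.8 kJ/kg
Q = ṁ·Δh = 302.6 kg/min × -1095.8 kJ/kg = -331590 kJ/min
|Q| = 5526.5 kW = 19895 MJ/h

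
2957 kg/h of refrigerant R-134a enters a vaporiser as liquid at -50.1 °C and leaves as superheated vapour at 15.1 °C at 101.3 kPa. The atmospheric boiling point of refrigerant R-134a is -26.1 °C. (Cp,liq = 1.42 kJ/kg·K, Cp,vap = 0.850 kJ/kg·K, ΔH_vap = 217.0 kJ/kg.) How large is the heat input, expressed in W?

liquid -50.1→-26.1 °C: 34.08 kJ/kg
vaporisation at -26.1 °C: 217 kJ/kg
vapour -26.1→15.1 °C: 35.02 kJ/kg
Δh = 34.08 + 217 + 35.02 = 286.1 kJ/kg
Q = ṁ·Δh = 2957 kg/h × 286.1 kJ/kg = 846000 kJ/h
|Q| = 235 kW = 235000 W

Q = 235000 W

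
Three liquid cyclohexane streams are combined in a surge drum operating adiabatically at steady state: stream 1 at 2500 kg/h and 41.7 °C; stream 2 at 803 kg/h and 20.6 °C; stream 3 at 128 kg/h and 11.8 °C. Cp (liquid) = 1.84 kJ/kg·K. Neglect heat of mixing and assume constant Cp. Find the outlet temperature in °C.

Adiabatic, steady state ⇒ Σ ṁᵢCp,ᵢ(T_out − Tᵢ) = 0
T_out = Σ ṁᵢCp,ᵢTᵢ / Σ ṁᵢCp,ᵢ
      = 225040 / 6313 = 35.646 °C

T_out = 35.6 °C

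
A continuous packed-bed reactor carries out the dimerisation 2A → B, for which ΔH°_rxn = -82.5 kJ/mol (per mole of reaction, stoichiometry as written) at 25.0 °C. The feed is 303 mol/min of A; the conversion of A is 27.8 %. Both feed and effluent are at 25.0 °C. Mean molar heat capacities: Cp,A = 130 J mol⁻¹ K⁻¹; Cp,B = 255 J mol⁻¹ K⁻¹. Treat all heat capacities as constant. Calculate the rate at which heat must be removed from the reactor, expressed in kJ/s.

Extent of reaction ξ = 0.278 × 303 / 2 = 42.117 mol/min
Reaction term: ξ·ΔH°_rxn = 42.117 × -82.5 = -3474.7 kJ/min
Q = ΔH = -3474.7 kJ/min = -57.911 kW
Heat removed = 57.911 kJ/s

Q_out = 57.9 kJ/s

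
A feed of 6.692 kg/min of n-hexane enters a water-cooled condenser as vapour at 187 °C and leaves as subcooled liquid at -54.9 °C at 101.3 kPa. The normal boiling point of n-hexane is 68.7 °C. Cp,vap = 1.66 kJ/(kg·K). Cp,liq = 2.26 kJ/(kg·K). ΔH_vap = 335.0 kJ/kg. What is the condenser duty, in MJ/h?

Q_c = 326 MJ/h

vapour 187→68.7 °C: -196.38 kJ/kg
condensation at 68.7 °C: -335 kJ/kg
liquid 68.7→-54.9 °C: -279.34 kJ/kg
Δh = -196.38 + -335 + -279.34 = -810.71 kJ/kg
Q = ṁ·Δh = 6.692 kg/min × -810.71 kJ/kg = -5425.3 kJ/min
|Q| = 90.422 kW = 325.52 MJ/h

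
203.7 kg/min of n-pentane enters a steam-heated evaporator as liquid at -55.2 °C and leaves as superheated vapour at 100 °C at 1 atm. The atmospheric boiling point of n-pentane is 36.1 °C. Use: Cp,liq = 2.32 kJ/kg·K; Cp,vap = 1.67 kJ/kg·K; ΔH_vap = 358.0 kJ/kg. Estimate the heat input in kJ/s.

liquid -55.2→36.1 °C: 211.82 kJ/kg
vaporisation at 36.1 °C: 358 kJ/kg
vapour 36.1→100 °C: 106.71 kJ/kg
Δh = 211.82 + 358 + 106.71 = 676.53 kJ/kg
Q = ṁ·Δh = 203.7 kg/min × 676.53 kJ/kg = 137810 kJ/min
|Q| = 2296.8 kW

Q = 2300 kJ/s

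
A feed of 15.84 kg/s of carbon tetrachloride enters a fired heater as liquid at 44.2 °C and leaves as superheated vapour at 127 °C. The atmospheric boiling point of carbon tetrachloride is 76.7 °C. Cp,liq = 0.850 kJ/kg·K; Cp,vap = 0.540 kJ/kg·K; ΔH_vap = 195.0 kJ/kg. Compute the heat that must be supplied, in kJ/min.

liquid 44.2→76.7 °C: 27.625 kJ/kg
vaporisation at 76.7 °C: 195 kJ/kg
vapour 76.7→127 °C: 27.162 kJ/kg
Δh = 27.625 + 195 + 27.162 = 249.79 kJ/kg
Q = ṁ·Δh = 15.84 kg/s × 249.79 kJ/kg = 3956.6 kJ/s
|Q| = 3956.6 kW = 237400 kJ/min

Q = 237000 kJ/min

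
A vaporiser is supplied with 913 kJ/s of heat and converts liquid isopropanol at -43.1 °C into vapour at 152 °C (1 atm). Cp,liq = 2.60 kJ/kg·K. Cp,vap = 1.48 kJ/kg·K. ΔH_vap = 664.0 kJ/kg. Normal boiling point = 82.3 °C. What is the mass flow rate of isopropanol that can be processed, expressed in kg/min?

Δh = 2.60×(82.3−-43.1) + 664.0 + 1.48×(152−82.3) = 1093.2 kJ/kg
Q = 913 kJ/s = 913 kJ/s = 54780 kJ/min
ṁ = Q/Δh = 54780 / 1093.2 = 50.11 kg/min

ṁ = 50.1 kg/min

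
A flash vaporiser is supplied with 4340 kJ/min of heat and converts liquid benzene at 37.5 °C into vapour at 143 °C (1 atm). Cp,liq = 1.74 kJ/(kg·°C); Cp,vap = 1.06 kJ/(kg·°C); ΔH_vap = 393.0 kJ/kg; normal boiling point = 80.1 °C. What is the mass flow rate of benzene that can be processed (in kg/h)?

Δh = 1.74×(80.1−37.5) + 393.0 + 1.06×(143−80.1) = 533.8 kJ/kg
Q = 4340 kJ/min = 72.333 kJ/s = 260400 kJ/h
ṁ = Q/Δh = 260400 / 533.8 = 487.82 kg/h

ṁ = 488 kg/h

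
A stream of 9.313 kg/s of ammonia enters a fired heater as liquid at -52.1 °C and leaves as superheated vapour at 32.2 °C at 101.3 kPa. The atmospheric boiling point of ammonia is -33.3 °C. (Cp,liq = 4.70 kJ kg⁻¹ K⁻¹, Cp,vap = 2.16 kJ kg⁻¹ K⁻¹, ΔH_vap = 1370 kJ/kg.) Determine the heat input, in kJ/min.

Q = 894000 kJ/min

liquid -52.1→-33.3 °C: 88.36 kJ/kg
vaporisation at -33.3 °C: 1370 kJ/kg
vapour -33.3→32.2 °C: 141.48 kJ/kg
Δh = 88.36 + 1370 + 141.48 = 1599.8 kJ/kg
Q = ṁ·Δh = 9.313 kg/s × 1599.8 kJ/kg = 14899 kJ/s
|Q| = 14899 kW = 893960 kJ/min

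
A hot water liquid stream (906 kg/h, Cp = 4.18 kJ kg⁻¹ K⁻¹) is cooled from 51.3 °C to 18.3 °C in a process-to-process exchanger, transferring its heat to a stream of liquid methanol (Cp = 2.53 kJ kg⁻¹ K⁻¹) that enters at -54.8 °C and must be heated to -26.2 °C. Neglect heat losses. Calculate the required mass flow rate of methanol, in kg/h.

ṁ_c = 1730 kg/h

Heat released by hot stream: Q = 906 × 4.18 × (51.3 − 18.3) = 124970 kJ/h
Energy balance on cold side (adiabatic exchanger): Q = ṁ_c·Cp_c·(T_c,out − T_c,in)
ṁ_c = 124970 / [2.53 × (-26.2 − -54.8)] = 1727.2 kg/h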